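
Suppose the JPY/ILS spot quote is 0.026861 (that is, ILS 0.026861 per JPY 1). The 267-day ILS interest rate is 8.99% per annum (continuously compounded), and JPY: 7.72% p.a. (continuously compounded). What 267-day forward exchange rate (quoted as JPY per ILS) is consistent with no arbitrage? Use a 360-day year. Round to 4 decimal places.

36.8797

T = 267/360 years.
ILS accumulates by e^(0.0899×267/360) = 1.0689489.
JPY accumulates by e^(0.0772×267/360) = 1.05892757.
Forward (ILS per JPY) = 0.026861 × 1.0689489 / 1.05892757 = 0.027115203.
Invert for JPY per ILS: 1 / 0.027115203 = 36.8797.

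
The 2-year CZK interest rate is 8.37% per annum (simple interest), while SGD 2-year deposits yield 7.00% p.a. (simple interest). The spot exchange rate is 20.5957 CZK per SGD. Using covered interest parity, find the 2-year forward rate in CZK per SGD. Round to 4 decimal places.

T = 2 years.
CZK growth factor: 1 + 0.0837×2 = 1.167400.
Growth of 1 SGD over T: 1 + 0.0700×2 = 1.140000.
So F = 20.5957 × 1.167400 / 1.140000 = 21.090719 (CZK/SGD).

21.0907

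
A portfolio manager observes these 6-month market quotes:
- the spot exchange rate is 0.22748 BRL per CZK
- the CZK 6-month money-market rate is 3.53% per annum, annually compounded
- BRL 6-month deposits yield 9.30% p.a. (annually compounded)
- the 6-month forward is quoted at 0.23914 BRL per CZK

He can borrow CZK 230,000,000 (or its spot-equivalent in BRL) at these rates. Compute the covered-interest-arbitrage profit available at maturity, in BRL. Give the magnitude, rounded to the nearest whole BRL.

T = 6/12 years.
Keep in CZK, deliver into the forward: 230,000,000·1.0174969287·0.23914 = BRL 55,964,569.57.
Swap to BRL now, deposit: 230,000,000·0.22748·1.0454664031 = BRL 54,699,220.40.
The quoted forward overvalues CZK, so borrow BRL, buy CZK at spot, deposit the CZK at 3.53%, and sell the proceeds forward at 0.23914.
Arbitrage profit = |55,964,569.57 − 54,699,220.40| = BRL 1,265,349.

BRL 1,265,349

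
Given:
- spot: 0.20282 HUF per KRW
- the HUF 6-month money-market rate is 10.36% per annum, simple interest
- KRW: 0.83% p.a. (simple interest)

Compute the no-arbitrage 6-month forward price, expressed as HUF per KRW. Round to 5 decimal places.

T = 6/12 years.
HUF growth factor: 1 + 0.1036×6/12 = 1.051800.
KRW accumulates by 1 + 0.0083×6/12 = 1.004150.
CIP: F = S · (grow HUF)/(grow KRW) = 0.20282 × 1.051800/1.004150 = 0.2124444 HUF per KRW.

0.21244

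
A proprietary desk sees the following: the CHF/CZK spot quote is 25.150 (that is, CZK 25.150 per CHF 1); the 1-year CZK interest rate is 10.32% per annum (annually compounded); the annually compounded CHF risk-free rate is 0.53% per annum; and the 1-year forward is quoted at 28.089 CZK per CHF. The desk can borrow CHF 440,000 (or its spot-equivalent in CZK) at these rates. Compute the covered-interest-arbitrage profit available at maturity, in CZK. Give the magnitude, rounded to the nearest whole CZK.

T = 1 year.
Invest the CHF and cover forward: 440,000 × 1.005300 × 28.089 = CZK 12,424,663.55.
Convert at spot and invest in CZK: 440,000 × 25.150 × 1.103200 = CZK 12,208,011.20.
The quoted forward overvalues CHF, so borrow CZK, buy CHF at spot, deposit the CHF at 0.53%, and sell the proceeds forward at 28.089.
Profit = 12,424,663.55 − 12,208,011.20 = CZK 216,652.

CZK 216,652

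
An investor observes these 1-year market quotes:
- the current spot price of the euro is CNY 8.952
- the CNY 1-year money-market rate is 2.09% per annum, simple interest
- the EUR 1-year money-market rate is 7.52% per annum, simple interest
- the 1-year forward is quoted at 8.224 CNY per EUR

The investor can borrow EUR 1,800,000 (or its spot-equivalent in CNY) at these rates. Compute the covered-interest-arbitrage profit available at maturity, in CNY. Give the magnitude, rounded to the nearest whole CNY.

CNY 533,974

T = 1 year.
Keep in EUR, deliver into the forward: 1,800,000·1.075200·8.224 = CNY 15,916,400.64.
Swap to CNY now, deposit: 1,800,000·8.952·1.020900 = CNY 16,450,374.24.
The quoted forward undervalues EUR, so borrow EUR, convert to CNY at spot, deposit the CNY at 2.09%, and buy EUR forward at 8.224 to cover the loan.
Arbitrage profit = |15,916,400.64 − 16,450,374.24| = CNY 533,974.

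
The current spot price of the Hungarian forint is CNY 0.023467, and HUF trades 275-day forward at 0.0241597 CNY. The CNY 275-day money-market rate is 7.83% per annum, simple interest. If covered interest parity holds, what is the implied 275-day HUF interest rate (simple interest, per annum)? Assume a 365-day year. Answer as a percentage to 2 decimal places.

3.80%

T = 275/365 years.
F/S = 0.0241597/0.023467 = 1.0295180 = (growth of CNY) / (growth of HUF).
The CNY side grows by 1 + 0.0783×275/365 = 1.0589932.
That pins the HUF growth at 1.0286301.
r = (1.0286301 − 1)/(275/365) = 0.038000 → 3.80%.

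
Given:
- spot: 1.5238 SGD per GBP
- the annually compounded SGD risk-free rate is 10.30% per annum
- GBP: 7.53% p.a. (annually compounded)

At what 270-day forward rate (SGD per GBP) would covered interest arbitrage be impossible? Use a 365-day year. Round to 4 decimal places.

1.5527

T = 270/365 years.
Growth of 1 SGD over T: (1 + 0.1030)^(270/365) = 1.0752123.
Growth of 1 GBP over T: (1 + 0.0753)^(270/365) = 1.0551721.
Forward (SGD per GBP) = 1.5238 × 1.0752123 / 1.0551721 = 1.552741.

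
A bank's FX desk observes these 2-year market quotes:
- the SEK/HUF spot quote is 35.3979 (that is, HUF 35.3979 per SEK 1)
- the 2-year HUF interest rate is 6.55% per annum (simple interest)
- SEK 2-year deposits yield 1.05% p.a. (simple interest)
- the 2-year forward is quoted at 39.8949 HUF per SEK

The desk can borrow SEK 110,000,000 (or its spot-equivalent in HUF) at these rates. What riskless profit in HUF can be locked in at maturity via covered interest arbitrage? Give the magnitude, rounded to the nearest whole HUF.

T = 2 years.
Invest the SEK and cover forward: 110,000,000 × 1.021000 × 39.8949 = HUF 4,480,596,219.00.
Convert at spot and invest in HUF: 110,000,000 × 35.3979 × 1.131000 = HUF 4,403,852,739.00.
The quoted forward overvalues SEK, so borrow HUF, buy SEK at spot, deposit the SEK at 1.05%, and sell the proceeds forward at 39.8949.
Profit = 4,480,596,219.00 − 4,403,852,739.00 = HUF 76,743,480.

HUF 76,743,480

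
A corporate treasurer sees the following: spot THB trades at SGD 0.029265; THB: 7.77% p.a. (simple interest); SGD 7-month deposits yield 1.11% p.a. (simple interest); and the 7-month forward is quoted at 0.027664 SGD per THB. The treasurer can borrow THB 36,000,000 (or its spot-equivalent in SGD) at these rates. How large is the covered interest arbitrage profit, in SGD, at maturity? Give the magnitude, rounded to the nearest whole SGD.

T = 7/12 years.
Invest the THB and cover forward: 36,000,000 × 1.045325 × 0.027664 = SGD 1,041,043.35.
Convert at spot and invest in SGD: 36,000,000 × 0.029265 × 1.006475 = SGD 1,060,361.67.
The quoted forward undervalues THB, so borrow THB, convert to SGD at spot, deposit the SGD at 1.11%, and buy THB forward at 0.027664 to cover the loan.
The gap between the two covered legs is SGD 19,318.

SGD 19,318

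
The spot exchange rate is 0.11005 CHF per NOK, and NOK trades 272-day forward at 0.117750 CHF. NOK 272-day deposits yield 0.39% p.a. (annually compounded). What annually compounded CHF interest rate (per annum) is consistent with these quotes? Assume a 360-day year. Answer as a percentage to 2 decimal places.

T = 272/360 years.
CIP gives F = S · g_CHF/g_NOK, so g_CHF/g_NOK = 0.11775/0.11005 = 1.0699682.
NOK growth factor: (1 + 0.0039)^(272/360) = 1.0029453.
Hence g_CHF = 1.0731196.
r = 1.0731196^(360/272) − 1 = 0.097902 → 9.79%.

9.79%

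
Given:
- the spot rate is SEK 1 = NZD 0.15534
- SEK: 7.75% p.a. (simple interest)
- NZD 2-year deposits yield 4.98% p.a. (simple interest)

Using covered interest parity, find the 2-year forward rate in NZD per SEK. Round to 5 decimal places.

0.14789

T = 2 years.
NZD growth factor: 1 + 0.0498×2 = 1.099600.
SEK growth factor: 1 + 0.0775×2 = 1.155000.
So F = 0.15534 × 1.099600 / 1.155000 = 0.1478891 (NZD/SEK).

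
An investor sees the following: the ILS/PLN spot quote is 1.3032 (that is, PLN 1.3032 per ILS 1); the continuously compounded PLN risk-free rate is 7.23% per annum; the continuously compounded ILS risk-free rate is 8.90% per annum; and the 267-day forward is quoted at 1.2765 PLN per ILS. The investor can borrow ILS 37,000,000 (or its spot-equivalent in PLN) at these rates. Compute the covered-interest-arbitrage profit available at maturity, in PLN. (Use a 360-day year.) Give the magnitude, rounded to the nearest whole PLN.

PLN 421,268

T = 267/360 years.
Route A — deposit ILS, sell forward: 37,000,000 × 1.0682356191 × 1.2765 = PLN 50,453,302.41.
Route B — convert at spot, deposit PLN: 37,000,000 × 1.3032 × 1.0550862319 = PLN 50,874,569.96.
The quoted forward undervalues ILS, so borrow ILS, convert to PLN at spot, deposit the PLN at 7.23%, and buy ILS forward at 1.2765 to cover the loan.
Profit = 50,874,569.96 − 50,453,302.41 = PLN 421,268.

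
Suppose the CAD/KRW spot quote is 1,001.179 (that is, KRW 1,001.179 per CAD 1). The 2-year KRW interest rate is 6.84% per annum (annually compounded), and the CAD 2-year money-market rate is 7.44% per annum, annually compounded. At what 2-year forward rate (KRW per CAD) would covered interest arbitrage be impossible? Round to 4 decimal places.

T = 2 years.
Growth of 1 KRW over T: (1 + 0.0684)^2 = 1.14147856.
CAD accumulates by (1 + 0.0744)^2 = 1.15433536.
So F = 1001.179 × 1.14147856 / 1.15433536 = 990.028031 (KRW/CAD).

990.0280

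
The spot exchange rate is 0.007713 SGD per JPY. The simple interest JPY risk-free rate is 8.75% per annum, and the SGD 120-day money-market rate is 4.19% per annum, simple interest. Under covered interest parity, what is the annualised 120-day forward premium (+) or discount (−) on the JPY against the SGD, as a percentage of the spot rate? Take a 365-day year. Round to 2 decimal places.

T = 120/365 years.
CIP forward (SGD per JPY) = 0.007713 × 1.0137753/1.0287671 = 0.007600602.
Annualised premium = (F − S)/S × (1/T) = (0.007600602 − 0.007713)/0.007713 ÷ (120/365) = -4.43%.

-4.43%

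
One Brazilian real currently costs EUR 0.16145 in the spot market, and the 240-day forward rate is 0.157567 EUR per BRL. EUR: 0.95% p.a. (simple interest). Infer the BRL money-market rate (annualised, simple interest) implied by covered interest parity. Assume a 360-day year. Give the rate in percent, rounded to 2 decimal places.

T = 240/360 years.
By CIP, F/S equals the EUR-to-BRL growth ratio: 0.157567/0.16145 = 0.9759492.
The EUR side grows by 1 + 0.0095×240/360 = 1.0063333.
That pins the BRL growth at 1.0311329.
r = (1.0311329 − 1)/(240/360) = 0.046699 → 4.67%.

4.67%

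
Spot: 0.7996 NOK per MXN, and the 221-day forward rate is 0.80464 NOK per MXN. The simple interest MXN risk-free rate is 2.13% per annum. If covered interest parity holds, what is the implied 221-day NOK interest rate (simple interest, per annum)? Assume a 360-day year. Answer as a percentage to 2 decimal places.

3.17%

T = 221/360 years.
CIP gives F = S · g_NOK/g_MXN, so g_NOK/g_MXN = 0.80464/0.7996 = 1.0063032.
The MXN side grows by 1 + 0.0213×221/360 = 1.0130758.
So the NOK growth factor = 1.0194614.
(1.0194614 − 1)/T = 0.031702, i.e. 3.17%.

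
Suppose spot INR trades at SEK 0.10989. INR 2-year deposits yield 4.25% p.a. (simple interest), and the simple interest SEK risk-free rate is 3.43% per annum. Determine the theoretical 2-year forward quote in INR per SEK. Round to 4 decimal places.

T = 2 years.
SEK accumulates by 1 + 0.0343×2 = 1.068600.
INR growth factor: 1 + 0.0425×2 = 1.085000.
CIP: F = S · (grow SEK)/(grow INR) = 0.10989 × 1.068600/1.085000 = 0.1082290 SEK per INR.
Quoted the other way: 1/0.1082290 = 9.2397 INR per SEK.

9.2397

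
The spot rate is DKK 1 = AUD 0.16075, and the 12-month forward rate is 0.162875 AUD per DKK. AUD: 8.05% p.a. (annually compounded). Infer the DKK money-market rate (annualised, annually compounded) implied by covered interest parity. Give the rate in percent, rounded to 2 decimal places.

T = 1 year.
By CIP, F/S equals the AUD-to-DKK growth ratio: 0.162875/0.16075 = 1.0132193.
AUD growth factor: (1 + 0.0805)^1 = 1.080500.
So the DKK growth factor = 1.0664029.
r = 1.0664029^(1/1) − 1 = 0.066403 → 6.64%.

6.64%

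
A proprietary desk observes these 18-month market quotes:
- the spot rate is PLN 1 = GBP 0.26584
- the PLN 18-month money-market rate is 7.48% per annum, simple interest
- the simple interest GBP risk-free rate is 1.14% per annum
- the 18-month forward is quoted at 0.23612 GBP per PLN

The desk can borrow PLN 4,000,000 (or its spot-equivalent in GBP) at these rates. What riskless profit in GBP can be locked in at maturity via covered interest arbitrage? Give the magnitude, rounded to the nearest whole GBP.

T = 18/12 years.
Invest the PLN and cover forward: 4,000,000 × 1.112200 × 0.23612 = GBP 1,050,450.66.
Convert at spot and invest in GBP: 4,000,000 × 0.26584 × 1.017100 = GBP 1,081,543.46.
The quoted forward undervalues PLN, so borrow PLN, convert to GBP at spot, deposit the GBP at 1.14%, and buy PLN forward at 0.23612 to cover the loan.
The gap between the two covered legs is GBP 31,093.

GBP 31,093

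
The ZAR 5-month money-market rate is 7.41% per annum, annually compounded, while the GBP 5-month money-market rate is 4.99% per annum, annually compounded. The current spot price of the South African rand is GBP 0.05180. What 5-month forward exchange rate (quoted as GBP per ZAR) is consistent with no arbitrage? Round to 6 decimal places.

0.051310

T = 5/12 years.
Growth of 1 GBP over T: (1 + 0.0499)^(5/12) = 1.0204968.
ZAR growth factor: (1 + 0.0741)^(5/12) = 1.0302326.
Forward (GBP per ZAR) = 0.0518 × 1.0204968 / 1.0302326 = 0.05131048.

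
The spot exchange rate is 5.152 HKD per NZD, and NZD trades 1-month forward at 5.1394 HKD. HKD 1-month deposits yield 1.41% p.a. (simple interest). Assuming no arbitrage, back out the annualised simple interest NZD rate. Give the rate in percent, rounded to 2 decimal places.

T = 1/12 years.
F/S = 5.1394/5.152 = 0.9975543 = (growth of HKD) / (growth of NZD).
HKD growth factor: 1 + 0.0141×1/12 = 1.001175.
So the NZD growth factor = 1.0036296.
r = (1.0036296 − 1)/(1/12) = 0.043555 → 4.36%.

4.36%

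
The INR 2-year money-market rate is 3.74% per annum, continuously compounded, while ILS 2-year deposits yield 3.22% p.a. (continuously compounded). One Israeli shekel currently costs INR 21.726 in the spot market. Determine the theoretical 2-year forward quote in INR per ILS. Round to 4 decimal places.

21.9531

T = 2 years.
INR growth factor: e^(0.0374×2) = 1.0776686.
ILS accumulates by e^(0.0322×2) = 1.06651892.
So F = 21.726 × 1.0776686 / 1.06651892 = 21.953130 (INR/ILS).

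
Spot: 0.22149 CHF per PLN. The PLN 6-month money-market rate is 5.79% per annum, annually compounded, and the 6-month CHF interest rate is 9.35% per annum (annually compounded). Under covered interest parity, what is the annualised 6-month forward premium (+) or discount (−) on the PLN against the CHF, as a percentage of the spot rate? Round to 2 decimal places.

T = 6/12 years.
No-arbitrage forward: 0.22149 × 1.0457055 / 1.0285427 = 0.22518590 CHF/PLN.
Annualised premium = (F − S)/S × (1/T) = (0.22518590 − 0.22149)/0.22149 ÷ (6/12) = 3.34%.

+3.34%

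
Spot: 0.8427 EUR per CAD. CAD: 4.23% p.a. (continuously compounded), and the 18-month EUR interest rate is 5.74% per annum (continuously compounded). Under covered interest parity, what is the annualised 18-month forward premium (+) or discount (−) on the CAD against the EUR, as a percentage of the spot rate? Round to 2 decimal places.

T = 18/12 years.
CIP forward (EUR per CAD) = 0.8427 × 1.0899153/1.0655062 = 0.8620050.
Annualised premium = (F − S)/S × (1/T) = (0.8620050 − 0.8427)/0.8427 ÷ (18/12) = 1.53%.

+1.53%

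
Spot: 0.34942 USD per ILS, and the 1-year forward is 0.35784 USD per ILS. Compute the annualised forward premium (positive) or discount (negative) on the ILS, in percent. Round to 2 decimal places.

T = 1 year.
Period premium: (0.35784 − 0.34942)/0.34942 = 0.0240971.
×(1/T) gives 2.41% p.a.

+2.41%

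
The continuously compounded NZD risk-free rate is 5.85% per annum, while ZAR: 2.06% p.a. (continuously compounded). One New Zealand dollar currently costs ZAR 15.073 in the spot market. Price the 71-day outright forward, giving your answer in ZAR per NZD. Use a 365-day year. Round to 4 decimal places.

14.9623

T = 71/365 years.
Growth of 1 ZAR over T: e^(0.0206×71/365) = 1.00401516.
Growth of 1 NZD over T: e^(0.0585×71/365) = 1.01144444.
CIP: F = S · (grow ZAR)/(grow NZD) = 15.073 × 1.00401516/1.01144444 = 14.962286 ZAR per NZD.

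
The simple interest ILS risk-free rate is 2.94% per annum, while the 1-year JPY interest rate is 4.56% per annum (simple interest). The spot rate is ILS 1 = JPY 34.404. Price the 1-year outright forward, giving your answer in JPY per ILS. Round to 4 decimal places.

34.9454

T = 1 year.
Growth of 1 JPY over T: 1 + 0.0456×1 = 1.045600.
ILS growth factor: 1 + 0.0294×1 = 1.029400.
Forward (JPY per ILS) = 34.404 × 1.045600 / 1.029400 = 34.945427.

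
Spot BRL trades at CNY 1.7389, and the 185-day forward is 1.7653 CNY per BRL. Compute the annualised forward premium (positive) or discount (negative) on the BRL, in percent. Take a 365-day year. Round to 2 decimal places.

T = 185/365 years.
Period premium: (1.7653 − 1.7389)/1.7389 = 0.0151820.
Annualise by dividing by T: 0.0151820 / (185/365) = 0.029954 → 3.00%.

+3.00%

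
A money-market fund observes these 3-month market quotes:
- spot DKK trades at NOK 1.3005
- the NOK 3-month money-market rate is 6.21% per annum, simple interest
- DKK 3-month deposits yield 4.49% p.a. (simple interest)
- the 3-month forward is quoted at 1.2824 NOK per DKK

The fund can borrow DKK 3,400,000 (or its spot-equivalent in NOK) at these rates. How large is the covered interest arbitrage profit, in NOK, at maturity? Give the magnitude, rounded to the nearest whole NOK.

T = 3/12 years.
Invest the DKK and cover forward: 3,400,000 × 1.011225 × 1.2824 = NOK 4,409,102.80.
Convert at spot and invest in NOK: 3,400,000 × 1.3005 × 1.015525 = NOK 4,490,346.89.
The quoted forward undervalues DKK, so borrow DKK, convert to NOK at spot, deposit the NOK at 6.21%, and buy DKK forward at 1.2824 to cover the loan.
The gap between the two covered legs is NOK 81,244.

NOK 81,244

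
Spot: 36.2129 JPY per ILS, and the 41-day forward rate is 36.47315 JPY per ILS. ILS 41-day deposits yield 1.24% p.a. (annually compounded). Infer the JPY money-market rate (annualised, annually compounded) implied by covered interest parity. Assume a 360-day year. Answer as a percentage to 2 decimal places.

7.81%

T = 41/360 years.
F/S = 36.47315/36.2129 = 1.0071867 = (growth of JPY) / (growth of ILS).
ILS growth factor: (1 + 0.0124)^(41/360) = 1.0014045.
So the JPY growth factor = 1.0086013.
Annualise: 1.0086013^(360/41) − 1 = 0.078100 = 7.81%.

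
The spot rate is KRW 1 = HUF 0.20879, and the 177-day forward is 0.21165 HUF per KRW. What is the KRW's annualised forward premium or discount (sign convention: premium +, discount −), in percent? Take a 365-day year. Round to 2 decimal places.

T = 177/365 years.
Period premium: (0.21165 − 0.20879)/0.20879 = 0.0136980.
Per annum: 0.0136980 / (177/365) = 0.028247 = 2.82%.

+2.82%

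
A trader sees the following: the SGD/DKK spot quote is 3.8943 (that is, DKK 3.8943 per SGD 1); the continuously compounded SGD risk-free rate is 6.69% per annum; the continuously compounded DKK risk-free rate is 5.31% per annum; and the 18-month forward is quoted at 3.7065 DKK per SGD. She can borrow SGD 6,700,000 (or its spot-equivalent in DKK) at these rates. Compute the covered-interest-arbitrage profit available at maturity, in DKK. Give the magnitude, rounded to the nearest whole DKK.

T = 18/12 years.
Route A — deposit SGD, sell forward: 6,700,000 × 1.1055577956 × 3.7065 = DKK 27,454,924.79.
Route B — convert at spot, deposit DKK: 6,700,000 × 3.8943 × 1.0829079835 = DKK 28,255,029.35.
The quoted forward undervalues SGD, so borrow SGD, convert to DKK at spot, deposit the DKK at 5.31%, and buy SGD forward at 3.7065 to cover the loan.
Profit = 28,255,029.35 − 27,454,924.79 = DKK 800,105.

DKK 800,105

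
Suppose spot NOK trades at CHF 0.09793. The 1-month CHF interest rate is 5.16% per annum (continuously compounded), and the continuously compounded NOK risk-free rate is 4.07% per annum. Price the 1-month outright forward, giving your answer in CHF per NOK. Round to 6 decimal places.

0.098019

T = 1/12 years.
CHF growth factor: e^(0.0516×1/12) = 1.0043093.
NOK growth factor: e^(0.0407×1/12) = 1.0033974.
Forward (CHF per NOK) = 0.09793 × 1.0043093 / 1.0033974 = 0.09801900.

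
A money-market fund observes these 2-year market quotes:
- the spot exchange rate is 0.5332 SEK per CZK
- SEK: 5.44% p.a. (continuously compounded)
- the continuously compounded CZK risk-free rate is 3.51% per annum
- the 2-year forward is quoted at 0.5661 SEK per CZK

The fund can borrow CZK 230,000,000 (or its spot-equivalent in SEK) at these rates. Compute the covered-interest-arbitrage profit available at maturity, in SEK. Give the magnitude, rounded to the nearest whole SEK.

T = 2 years.
Keep in CZK, deliver into the forward: 230,000,000·1.07272270434·0.5661 = SEK 139,671,714.27.
Swap to SEK now, deposit: 230,000,000·0.5332·1.11493934017 = SEK 136,731,700.92.
The quoted forward overvalues CZK, so borrow SEK, buy CZK at spot, deposit the CZK at 3.51%, and sell the proceeds forward at 0.5661.
The gap between the two covered legs is SEK 2,940,013.

SEK 2,940,013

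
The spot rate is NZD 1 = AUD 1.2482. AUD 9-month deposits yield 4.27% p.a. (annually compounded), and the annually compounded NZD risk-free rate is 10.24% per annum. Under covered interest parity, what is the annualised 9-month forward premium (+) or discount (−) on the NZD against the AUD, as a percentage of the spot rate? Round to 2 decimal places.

-5.45%

T = 9/12 years.
CIP forward (AUD per NZD) = 1.2482 × 1.031857/1.0758566 = 1.1971520.
Annualised premium = (F − S)/S × (1/T) = (1.1971520 − 1.2482)/1.2482 ÷ (9/12) = -5.45%.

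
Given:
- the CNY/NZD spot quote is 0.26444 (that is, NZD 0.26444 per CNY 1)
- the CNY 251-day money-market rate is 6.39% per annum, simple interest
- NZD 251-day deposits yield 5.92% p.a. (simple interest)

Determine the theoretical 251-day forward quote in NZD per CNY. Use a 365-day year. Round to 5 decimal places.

0.26362

T = 251/365 years.
Growth of 1 NZD over T: 1 + 0.0592×251/365 = 1.0407101.
CNY growth factor: 1 + 0.0639×251/365 = 1.0439422.
CIP: F = S · (grow NZD)/(grow CNY) = 0.26444 × 1.0407101/1.0439422 = 0.2636213 NZD per CNY.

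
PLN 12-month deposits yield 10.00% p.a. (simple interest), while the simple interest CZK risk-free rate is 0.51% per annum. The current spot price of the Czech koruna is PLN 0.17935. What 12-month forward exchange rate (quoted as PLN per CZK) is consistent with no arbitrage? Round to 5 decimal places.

T = 1 year.
Growth of 1 PLN over T: 1 + 0.1000×1 = 1.100000.
CZK growth factor: 1 + 0.0051×1 = 1.005100.
Forward (PLN per CZK) = 0.17935 × 1.100000 / 1.005100 = 0.1962840.

0.19628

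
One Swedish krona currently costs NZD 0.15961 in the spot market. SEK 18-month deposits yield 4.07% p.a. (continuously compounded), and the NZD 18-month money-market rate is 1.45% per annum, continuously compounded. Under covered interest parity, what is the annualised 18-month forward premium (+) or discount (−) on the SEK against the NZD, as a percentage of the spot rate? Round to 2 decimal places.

-2.57%

T = 18/12 years.
No-arbitrage forward: 0.15961 × 1.0219883 / 1.0629521 = 0.15345899 NZD/SEK.
Annualised premium = (F − S)/S × (1/T) = (0.15345899 − 0.15961)/0.15961 ÷ (18/12) = -2.57%.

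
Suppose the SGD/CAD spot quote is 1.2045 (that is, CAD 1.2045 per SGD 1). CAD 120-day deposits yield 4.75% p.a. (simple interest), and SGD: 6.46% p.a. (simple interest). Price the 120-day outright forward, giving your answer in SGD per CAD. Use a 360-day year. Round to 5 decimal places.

T = 120/360 years.
CAD accumulates by 1 + 0.0475×120/360 = 1.0158333.
SGD growth factor: 1 + 0.0646×120/360 = 1.0215333.
CIP: F = S · (grow CAD)/(grow SGD) = 1.2045 × 1.0158333/1.0215333 = 1.197779 CAD per SGD.
Invert for SGD per CAD: 1 / 1.197779 = 0.83488.

0.83488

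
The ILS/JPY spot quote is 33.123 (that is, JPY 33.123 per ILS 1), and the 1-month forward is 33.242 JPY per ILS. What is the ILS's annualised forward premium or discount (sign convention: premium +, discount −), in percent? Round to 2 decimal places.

T = 1/12 years.
Period premium: (33.242 − 33.123)/33.123 = 0.0035927.
×(1/T) gives 4.31% p.a.

+4.31%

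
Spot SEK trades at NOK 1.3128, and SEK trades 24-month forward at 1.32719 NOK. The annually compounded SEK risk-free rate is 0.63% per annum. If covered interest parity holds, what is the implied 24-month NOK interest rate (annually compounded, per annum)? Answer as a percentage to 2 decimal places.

T = 2 years.
F/S = 1.32719/1.3128 = 1.0109613 = (growth of NOK) / (growth of SEK).
The SEK side grows by (1 + 0.0063)^2 = 1.0126397.
Hence g_NOK = 1.0237395.
Annualise: 1.0237395^(1/2) − 1 = 0.011800 = 1.18%.

1.18%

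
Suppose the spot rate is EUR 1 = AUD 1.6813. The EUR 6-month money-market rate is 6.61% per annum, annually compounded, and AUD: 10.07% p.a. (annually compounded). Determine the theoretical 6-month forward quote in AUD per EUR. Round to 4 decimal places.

1.7084

T = 6/12 years.
AUD growth factor: (1 + 0.1007)^(6/12) = 1.0491425.
EUR accumulates by (1 + 0.0661)^(6/12) = 1.0325212.
CIP: F = S · (grow AUD)/(grow EUR) = 1.6813 × 1.0491425/1.0325212 = 1.708365 AUD per EUR.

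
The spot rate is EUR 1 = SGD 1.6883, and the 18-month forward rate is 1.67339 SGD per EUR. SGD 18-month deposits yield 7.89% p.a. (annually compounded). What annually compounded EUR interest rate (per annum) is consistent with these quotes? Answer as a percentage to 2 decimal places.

8.53%

T = 18/12 years.
CIP gives F = S · g_SGD/g_EUR, so g_SGD/g_EUR = 1.67339/1.6883 = 0.9911686.
The SGD side grows by (1 + 0.0789)^(18/12) = 1.1206546.
Hence g_EUR = 1.1306397.
Annualise: 1.1306397^(12/18) − 1 = 0.085299 = 8.53%.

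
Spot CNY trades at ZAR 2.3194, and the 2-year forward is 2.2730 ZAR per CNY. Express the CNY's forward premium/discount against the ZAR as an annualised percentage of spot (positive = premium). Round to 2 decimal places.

T = 2 years.
CNY trades forward at -2.00052% vs spot over the period.
×(1/T) gives -1.00% p.a.

-1.00%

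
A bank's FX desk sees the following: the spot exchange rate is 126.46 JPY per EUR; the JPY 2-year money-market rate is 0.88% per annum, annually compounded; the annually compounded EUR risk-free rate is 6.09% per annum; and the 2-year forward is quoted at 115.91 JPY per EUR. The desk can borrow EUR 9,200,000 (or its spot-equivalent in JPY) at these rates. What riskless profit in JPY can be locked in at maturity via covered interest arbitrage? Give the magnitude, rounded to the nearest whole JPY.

JPY 16,212,581

T = 2 years.
Route A — deposit EUR, sell forward: 9,200,000 × 1.12550881 × 115.91 = JPY 1,200,211,080.74.
Route B — convert at spot, deposit JPY: 9,200,000 × 126.46 × 1.01767744 = JPY 1,183,998,499.37.
The quoted forward overvalues EUR, so borrow JPY, buy EUR at spot, deposit the EUR at 6.09%, and sell the proceeds forward at 115.91.
The gap between the two covered legs is JPY 16,212,581.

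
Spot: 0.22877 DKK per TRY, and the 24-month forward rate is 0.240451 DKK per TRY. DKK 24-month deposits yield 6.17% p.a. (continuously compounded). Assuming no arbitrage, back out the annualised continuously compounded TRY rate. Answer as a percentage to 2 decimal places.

T = 2 years.
By CIP, F/S equals the DKK-to-TRY growth ratio: 0.240451/0.22877 = 1.0510600.
DKK growth factor: e^(0.0617×2) = 1.1313369.
That pins the TRY growth at 1.0763771.
r = ln(1.0763771)/2 = 0.036800 → 3.68%.

3.68%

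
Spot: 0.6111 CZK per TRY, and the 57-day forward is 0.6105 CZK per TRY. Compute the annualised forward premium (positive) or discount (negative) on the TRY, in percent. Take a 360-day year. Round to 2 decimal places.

-0.62%

T = 57/360 years.
(F − S)/S = (0.6105 − 0.6111)/0.6111 = -0.0009818.
×(1/T) gives -0.62% p.a.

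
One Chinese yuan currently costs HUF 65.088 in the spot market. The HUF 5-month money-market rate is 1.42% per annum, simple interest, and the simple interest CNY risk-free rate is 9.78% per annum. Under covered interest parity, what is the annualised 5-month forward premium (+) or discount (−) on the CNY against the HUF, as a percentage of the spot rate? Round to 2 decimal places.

-8.03%

T = 5/12 years.
No-arbitrage forward: 65.088 × 1.0059167 / 1.040750 = 62.909542 HUF/CNY.
(F − S)/S ÷ T = (62.909542 − 65.088)/65.088/(5/12) = -0.080327 → -8.03%.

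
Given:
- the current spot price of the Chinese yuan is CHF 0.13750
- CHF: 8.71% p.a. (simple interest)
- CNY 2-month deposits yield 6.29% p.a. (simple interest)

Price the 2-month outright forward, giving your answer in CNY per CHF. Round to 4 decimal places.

7.2438

T = 2/12 years.
Growth of 1 CHF over T: 1 + 0.0871×2/12 = 1.0145167.
Growth of 1 CNY over T: 1 + 0.0629×2/12 = 1.0104833.
So F = 0.1375 × 1.0145167 / 1.0104833 = 0.1380488 (CHF/CNY).
Quoted the other way: 1/0.1380488 = 7.2438 CNY per CHF.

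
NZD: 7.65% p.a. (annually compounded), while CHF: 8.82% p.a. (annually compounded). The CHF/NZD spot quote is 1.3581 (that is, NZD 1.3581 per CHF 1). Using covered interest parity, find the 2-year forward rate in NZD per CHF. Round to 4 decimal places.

T = 2 years.
NZD growth factor: (1 + 0.0765)^2 = 1.1588523.
Growth of 1 CHF over T: (1 + 0.0882)^2 = 1.1841792.
CIP: F = S · (grow NZD)/(grow CHF) = 1.3581 × 1.1588523/1.1841792 = 1.329053 NZD per CHF.

1.3291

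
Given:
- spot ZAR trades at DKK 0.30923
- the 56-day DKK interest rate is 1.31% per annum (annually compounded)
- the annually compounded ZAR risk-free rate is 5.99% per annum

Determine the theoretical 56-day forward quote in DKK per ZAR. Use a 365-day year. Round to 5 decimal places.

T = 56/365 years.
DKK growth factor: (1 + 0.0131)^(56/365) = 1.0019988.
Growth of 1 ZAR over T: (1 + 0.0599)^(56/365) = 1.0089654.
Forward (DKK per ZAR) = 0.30923 × 1.0019988 / 1.0089654 = 0.3070949.

0.30709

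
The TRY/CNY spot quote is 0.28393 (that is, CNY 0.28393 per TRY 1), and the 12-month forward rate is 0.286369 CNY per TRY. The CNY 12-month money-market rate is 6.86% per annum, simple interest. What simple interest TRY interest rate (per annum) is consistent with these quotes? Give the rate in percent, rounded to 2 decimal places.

T = 1 year.
By CIP, F/S equals the CNY-to-TRY growth ratio: 0.286369/0.28393 = 1.0085901.
The CNY side grows by 1 + 0.0686×1 = 1.068600.
Hence g_TRY = 1.0594988.
(1.0594988 − 1)/T = 0.059499, i.e. 5.95%.

5.95%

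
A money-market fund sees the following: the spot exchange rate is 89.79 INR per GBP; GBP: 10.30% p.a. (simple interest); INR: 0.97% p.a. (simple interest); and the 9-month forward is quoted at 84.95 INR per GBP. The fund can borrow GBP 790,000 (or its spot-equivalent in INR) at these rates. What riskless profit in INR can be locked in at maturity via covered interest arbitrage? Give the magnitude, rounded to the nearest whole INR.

T = 9/12 years.
Invest the GBP and cover forward: 790,000 × 1.077250 × 84.95 = INR 72,294,786.13.
Convert at spot and invest in INR: 790,000 × 89.79 × 1.007275 = INR 71,450,145.58.
The quoted forward overvalues GBP, so borrow INR, buy GBP at spot, deposit the GBP at 10.30%, and sell the proceeds forward at 84.95.
Arbitrage profit = |72,294,786.13 − 71,450,145.58| = INR 844,641.

INR 844,641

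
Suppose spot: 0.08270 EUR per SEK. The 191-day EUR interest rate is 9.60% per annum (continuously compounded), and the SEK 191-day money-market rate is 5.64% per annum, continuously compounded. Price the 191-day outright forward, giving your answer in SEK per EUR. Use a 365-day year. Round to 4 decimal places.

11.8439

T = 191/365 years.
Growth of 1 EUR over T: e^(0.0960×191/365) = 1.05151882.
SEK growth factor: e^(0.0564×191/365) = 1.02995326.
Forward (EUR per SEK) = 0.0827 × 1.05151882 / 1.02995326 = 0.084431605.
Quoted the other way: 1/0.084431605 = 11.8439 SEK per EUR.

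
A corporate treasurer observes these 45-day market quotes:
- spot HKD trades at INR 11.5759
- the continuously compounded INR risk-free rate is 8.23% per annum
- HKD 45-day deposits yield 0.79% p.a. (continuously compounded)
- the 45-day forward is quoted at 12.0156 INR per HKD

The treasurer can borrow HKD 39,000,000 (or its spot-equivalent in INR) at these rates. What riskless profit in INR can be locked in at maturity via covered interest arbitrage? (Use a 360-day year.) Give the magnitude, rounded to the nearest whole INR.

INR 12,942,912

T = 45/360 years.
Keep in HKD, deliver into the forward: 39,000,000·1.00098798774·12.0156 = INR 469,071,379.35.
Swap to INR now, deposit: 39,000,000·11.5759·1.01034059825 = INR 456,128,467.52.
The quoted forward overvalues HKD, so borrow INR, buy HKD at spot, deposit the HKD at 0.79%, and sell the proceeds forward at 12.0156.
Arbitrage profit = |469,071,379.35 − 456,128,467.52| = INR 12,942,912.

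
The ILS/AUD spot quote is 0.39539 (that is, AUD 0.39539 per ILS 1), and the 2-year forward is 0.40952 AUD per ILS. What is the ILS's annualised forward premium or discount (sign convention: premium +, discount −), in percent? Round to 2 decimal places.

T = 2 years.
(F − S)/S = (0.40952 − 0.39539)/0.39539 = 0.0357369.
Per annum: 0.0357369 / 2 = 0.017868 = 1.79%.

+1.79%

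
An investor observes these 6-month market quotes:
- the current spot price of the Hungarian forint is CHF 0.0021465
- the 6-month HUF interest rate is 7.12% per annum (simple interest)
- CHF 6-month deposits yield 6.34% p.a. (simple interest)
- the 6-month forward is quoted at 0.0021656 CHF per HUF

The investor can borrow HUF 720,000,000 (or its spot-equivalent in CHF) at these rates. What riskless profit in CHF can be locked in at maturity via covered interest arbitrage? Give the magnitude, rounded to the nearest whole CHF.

CHF 20,269

T = 6/12 years.
Route A — deposit HUF, sell forward: 720,000,000 × 1.035600 × 0.0021656 = CHF 1,614,740.66.
Route B — convert at spot, deposit CHF: 720,000,000 × 0.0021465 × 1.031700 = CHF 1,594,471.72.
The quoted forward overvalues HUF, so borrow CHF, buy HUF at spot, deposit the HUF at 7.12%, and sell the proceeds forward at 0.0021656.
Arbitrage profit = |1,614,740.66 − 1,594,471.72| = CHF 20,269.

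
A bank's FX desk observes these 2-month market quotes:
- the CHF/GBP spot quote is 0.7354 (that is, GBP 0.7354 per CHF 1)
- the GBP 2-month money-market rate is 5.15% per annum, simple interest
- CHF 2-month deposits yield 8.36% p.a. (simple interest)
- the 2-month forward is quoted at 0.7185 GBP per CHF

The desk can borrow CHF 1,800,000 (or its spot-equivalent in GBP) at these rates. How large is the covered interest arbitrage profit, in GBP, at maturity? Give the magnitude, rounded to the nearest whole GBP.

GBP 23,762

T = 2/12 years.
Route A — deposit CHF, sell forward: 1,800,000 × 1.013933333 × 0.7185 = GBP 1,311,319.98.
Route B — convert at spot, deposit GBP: 1,800,000 × 0.7354 × 1.008583333 = GBP 1,335,081.93.
The quoted forward undervalues CHF, so borrow CHF, convert to GBP at spot, deposit the GBP at 5.15%, and buy CHF forward at 0.7185 to cover the loan.
Profit = 1,335,081.93 − 1,311,319.98 = GBP 23,762.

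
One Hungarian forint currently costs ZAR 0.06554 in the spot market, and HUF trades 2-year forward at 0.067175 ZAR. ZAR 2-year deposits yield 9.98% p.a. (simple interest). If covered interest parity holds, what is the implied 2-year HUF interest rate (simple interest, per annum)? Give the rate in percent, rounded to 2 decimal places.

8.52%

T = 2 years.
By CIP, F/S equals the ZAR-to-HUF growth ratio: 0.067175/0.06554 = 1.0249466.
ZAR growth factor: 1 + 0.0998×2 = 1.199600.
That pins the HUF growth at 1.1704024.
r = (1.1704024 − 1)/2 = 0.085201 → 8.52%.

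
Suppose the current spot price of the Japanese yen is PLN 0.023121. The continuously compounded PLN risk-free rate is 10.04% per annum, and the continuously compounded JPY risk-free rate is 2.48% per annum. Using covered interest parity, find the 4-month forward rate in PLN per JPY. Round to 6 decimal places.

0.023711

T = 4/12 years.
PLN accumulates by e^(0.1004×4/12) = 1.034033.
JPY accumulates by e^(0.0248×4/12) = 1.0083009.
Forward (PLN per JPY) = 0.023121 × 1.034033 / 1.0083009 = 0.02371105.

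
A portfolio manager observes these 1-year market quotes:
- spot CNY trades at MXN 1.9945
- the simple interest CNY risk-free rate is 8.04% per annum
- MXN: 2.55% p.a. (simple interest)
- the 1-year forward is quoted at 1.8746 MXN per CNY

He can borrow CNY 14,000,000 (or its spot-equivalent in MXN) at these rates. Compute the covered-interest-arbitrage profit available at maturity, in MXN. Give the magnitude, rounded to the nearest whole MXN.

T = 1 year.
Route A — deposit CNY, sell forward: 14,000,000 × 1.080400 × 1.8746 = MXN 28,354,449.76.
Route B — convert at spot, deposit MXN: 14,000,000 × 1.9945 × 1.025500 = MXN 28,635,036.50.
The quoted forward undervalues CNY, so borrow CNY, convert to MXN at spot, deposit the MXN at 2.55%, and buy CNY forward at 1.8746 to cover the loan.
Arbitrage profit = |28,354,449.76 − 28,635,036.50| = MXN 280,587.

MXN 280,587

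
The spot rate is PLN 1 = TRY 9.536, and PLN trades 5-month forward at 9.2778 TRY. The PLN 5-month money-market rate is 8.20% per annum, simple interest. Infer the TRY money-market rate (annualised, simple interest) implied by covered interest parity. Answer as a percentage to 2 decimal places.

T = 5/12 years.
F/S = 9.2778/9.536 = 0.9729237 = (growth of TRY) / (growth of PLN).
PLN growth factor: 1 + 0.0820×5/12 = 1.0341667.
Hence g_TRY = 1.0061653.
r = (1.0061653 − 1)/(5/12) = 0.014797 → 1.48%.

1.48%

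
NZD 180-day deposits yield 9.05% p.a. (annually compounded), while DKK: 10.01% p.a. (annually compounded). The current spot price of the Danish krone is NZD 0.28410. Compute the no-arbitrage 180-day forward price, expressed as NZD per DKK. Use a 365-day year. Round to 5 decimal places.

0.28287

T = 180/365 years.
NZD growth factor: (1 + 0.0905)^(180/365) = 1.0436506.
DKK accumulates by (1 + 0.1001)^(180/365) = 1.0481714.
So F = 0.2841 × 1.0436506 / 1.0481714 = 0.2828747 (NZD/DKK).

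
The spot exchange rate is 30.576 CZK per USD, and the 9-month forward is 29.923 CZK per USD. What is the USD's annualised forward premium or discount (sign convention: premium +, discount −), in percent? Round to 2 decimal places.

T = 9/12 years.
USD trades forward at -2.13566% vs spot over the period.
Annualise by dividing by T: -0.0213566 / (9/12) = -0.028475 → -2.85%.

-2.85%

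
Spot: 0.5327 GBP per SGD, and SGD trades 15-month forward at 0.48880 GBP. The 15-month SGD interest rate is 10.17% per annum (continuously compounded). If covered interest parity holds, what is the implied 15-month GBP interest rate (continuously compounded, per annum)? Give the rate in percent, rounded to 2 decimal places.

3.29%

T = 15/12 years.
By CIP, F/S equals the GBP-to-SGD growth ratio: 0.4888/0.5327 = 0.9175896.
The SGD side grows by e^(0.1017×15/12) = 1.135559.
Hence g_GBP = 1.0419771.
Take logs: ln 1.0419771 / (15/12) = 0.032896, so 3.29%.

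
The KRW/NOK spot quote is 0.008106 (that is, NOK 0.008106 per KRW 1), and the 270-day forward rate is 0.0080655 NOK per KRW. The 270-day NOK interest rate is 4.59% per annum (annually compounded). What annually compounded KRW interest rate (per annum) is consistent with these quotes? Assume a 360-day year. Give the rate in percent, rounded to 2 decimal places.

5.29%

T = 270/360 years.
CIP gives F = S · g_NOK/g_KRW, so g_NOK/g_KRW = 0.0080655/0.008106 = 0.9950037.
NOK growth factor: (1 + 0.0459)^(270/360) = 1.0342312.
That pins the KRW growth at 1.0394245.
r = 1.0394245^(360/270) − 1 = 0.052908 → 5.29%.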